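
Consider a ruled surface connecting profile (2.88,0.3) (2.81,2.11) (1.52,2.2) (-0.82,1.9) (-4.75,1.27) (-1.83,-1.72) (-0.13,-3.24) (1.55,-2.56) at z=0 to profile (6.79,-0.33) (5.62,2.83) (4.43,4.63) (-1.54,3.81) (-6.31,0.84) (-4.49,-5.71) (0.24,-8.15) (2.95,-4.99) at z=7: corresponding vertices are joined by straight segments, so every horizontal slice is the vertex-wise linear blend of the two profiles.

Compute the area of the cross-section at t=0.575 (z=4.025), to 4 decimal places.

Area at t=0.575: 65.8335

Cross-section at t=0.575: each vertex is (1-t)·p0[i] + t·p1[i].
  v1: (1-0.575)·(2.88,0.3) + 0.575·(6.79,-0.33) = (5.1282,-0.0622)
  v2: (1-0.575)·(2.81,2.11) + 0.575·(5.62,2.83) = (4.4257,2.5240)
  v3: (1-0.575)·(1.52,2.2) + 0.575·(4.43,4.63) = (3.1932,3.5972)
  v4: (1-0.575)·(-0.82,1.9) + 0.575·(-1.54,3.81) = (-1.2340,2.9983)
  v5: (1-0.575)·(-4.75,1.27) + 0.575·(-6.31,0.84) = (-5.6470,1.0228)
  v6: (1-0.575)·(-1.83,-1.72) + 0.575·(-4.49,-5.71) = (-3.3595,-4.0142)
  v7: (1-0.575)·(-0.13,-3.24) + 0.575·(0.24,-8.15) = (0.0827,-6.0633)
  v8: (1-0.575)·(1.55,-2.56) + 0.575·(2.95,-4.99) = (2.3550,-3.9573)
Shoelace sum Σ(x_i·y_{i+1} − x_{i+1}·y_i):
  i=1: 5.1282·2.5240 − 4.4257·-0.0622 = +13.2192 (running +13.2192)
  i=2: 4.4257·3.5972 − 3.1932·2.5240 = +7.8608 (running +21.0800)
  i=3: 3.1932·2.9983 − -1.2340·3.5972 = +14.0132 (running +35.0931)
  i=4: -1.2340·1.0228 − -5.6470·2.9983 = +15.6690 (running +50.7622)
  i=5: -5.6470·-4.0142 − -3.3595·1.0228 = +26.1044 (running +76.8666)
  i=6: -3.3595·-6.0633 − 0.0827·-4.0142 = +20.7017 (running +97.5683)
  i=7: 0.0827·-3.9573 − 2.3550·-6.0633 = +13.9515 (running +111.5197)
  i=8: 2.3550·-0.0622 − 5.1282·-3.9573 = +20.1472 (running +131.6669)
Area = |Σ|/2 = |131.6669|/2 = 65.8335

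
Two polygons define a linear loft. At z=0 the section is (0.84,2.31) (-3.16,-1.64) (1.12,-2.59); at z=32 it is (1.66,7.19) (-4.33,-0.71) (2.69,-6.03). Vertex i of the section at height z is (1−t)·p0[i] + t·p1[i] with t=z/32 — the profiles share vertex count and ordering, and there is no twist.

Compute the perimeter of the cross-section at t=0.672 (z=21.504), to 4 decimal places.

Cross-section at t=0.672: each vertex is (1-t)·p0[i] + t·p1[i].
  v1: (1-0.672)·(0.84,2.31) + 0.672·(1.66,7.19) = (1.3910,5.5894)
  v2: (1-0.672)·(-3.16,-1.64) + 0.672·(-4.33,-0.71) = (-3.9462,-1.0150)
  v3: (1-0.672)·(1.12,-2.59) + 0.672·(2.69,-6.03) = (2.1750,-4.9017)
Perimeter = Σ |v_{i+1} − v_i|:
  edge 1→2: √(-5.3373² + -6.6044²) = 8.4914 (running 8.4914)
  edge 2→3: √(6.1213² + -3.8866²) = 7.2509 (running 15.7424)
  edge 3→1: √(-0.7840² + 10.4910²) = 10.5203 (running 26.2627)
Perimeter = 26.2627

Perimeter at t=0.672: 26.2627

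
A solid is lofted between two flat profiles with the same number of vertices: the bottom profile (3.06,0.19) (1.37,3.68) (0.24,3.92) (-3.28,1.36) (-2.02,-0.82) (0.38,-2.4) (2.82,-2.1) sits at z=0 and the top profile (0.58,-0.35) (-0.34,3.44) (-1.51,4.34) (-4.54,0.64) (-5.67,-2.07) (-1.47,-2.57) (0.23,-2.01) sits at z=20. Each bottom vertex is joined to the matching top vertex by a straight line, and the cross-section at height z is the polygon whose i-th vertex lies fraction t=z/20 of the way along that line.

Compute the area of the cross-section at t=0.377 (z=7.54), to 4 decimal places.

Cross-section at t=0.377: each vertex is (1-t)·p0[i] + t·p1[i].
  v1: (1-0.377)·(3.06,0.19) + 0.377·(0.58,-0.35) = (2.1250,-0.0136)
  v2: (1-0.377)·(1.37,3.68) + 0.377·(-0.34,3.44) = (0.7253,3.5895)
  v3: (1-0.377)·(0.24,3.92) + 0.377·(-1.51,4.34) = (-0.4198,4.0783)
  v4: (1-0.377)·(-3.28,1.36) + 0.377·(-4.54,0.64) = (-3.7550,1.0886)
  v5: (1-0.377)·(-2.02,-0.82) + 0.377·(-5.67,-2.07) = (-3.3960,-1.2912)
  v6: (1-0.377)·(0.38,-2.4) + 0.377·(-1.47,-2.57) = (-0.3174,-2.4641)
  v7: (1-0.377)·(2.82,-2.1) + 0.377·(0.23,-2.01) = (1.8436,-2.0661)
Shoelace sum Σ(x_i·y_{i+1} − x_{i+1}·y_i):
  i=1: 2.1250·3.5895 − 0.7253·-0.0136 = +7.6377 (running +7.6377)
  i=2: 0.7253·4.0783 − -0.4198·3.5895 = +4.4648 (running +12.1026)
  i=3: -0.4198·1.0886 − -3.7550·4.0783 = +14.8573 (running +26.9599)
  i=4: -3.7550·-1.2912 − -3.3960·1.0886 = +8.5455 (running +35.5054)
  i=5: -3.3960·-2.4641 − -0.3174·-1.2912 = +7.9583 (running +43.4636)
  i=6: -0.3174·-2.0661 − 1.8436·-2.4641 = +5.1986 (running +48.6622)
  i=7: 1.8436·-0.0136 − 2.1250·-2.0661 = +4.3654 (running +53.0277)
Area = |Σ|/2 = |53.0277|/2 = 26.5138

Area at t=0.377: 26.5138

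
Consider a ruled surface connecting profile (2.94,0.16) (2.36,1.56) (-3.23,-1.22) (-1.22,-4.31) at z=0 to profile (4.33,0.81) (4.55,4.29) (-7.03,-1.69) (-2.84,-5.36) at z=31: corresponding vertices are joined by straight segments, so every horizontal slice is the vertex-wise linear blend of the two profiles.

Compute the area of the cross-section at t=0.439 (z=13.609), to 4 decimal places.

Area at t=0.439: 26.8902

Cross-section at t=0.439: each vertex is (1-t)·p0[i] + t·p1[i].
  v1: (1-0.439)·(2.94,0.16) + 0.439·(4.33,0.81) = (3.5502,0.4454)
  v2: (1-0.439)·(2.36,1.56) + 0.439·(4.55,4.29) = (3.3214,2.7585)
  v3: (1-0.439)·(-3.23,-1.22) + 0.439·(-7.03,-1.69) = (-4.8982,-1.4263)
  v4: (1-0.439)·(-1.22,-4.31) + 0.439·(-2.84,-5.36) = (-1.9312,-4.7709)
Shoelace sum Σ(x_i·y_{i+1} − x_{i+1}·y_i):
  i=1: 3.5502·2.7585 − 3.3214·0.4454 = +8.3140 (running +8.3140)
  i=2: 3.3214·-1.4263 − -4.8982·2.7585 = +8.7741 (running +17.0881)
  i=3: -4.8982·-4.7709 − -1.9312·-1.4263 = +20.6146 (running +37.7026)
  i=4: -1.9312·0.4454 − 3.5502·-4.7709 = +16.0778 (running +53.7805)
Area = |Σ|/2 = |53.7805|/2 = 26.8902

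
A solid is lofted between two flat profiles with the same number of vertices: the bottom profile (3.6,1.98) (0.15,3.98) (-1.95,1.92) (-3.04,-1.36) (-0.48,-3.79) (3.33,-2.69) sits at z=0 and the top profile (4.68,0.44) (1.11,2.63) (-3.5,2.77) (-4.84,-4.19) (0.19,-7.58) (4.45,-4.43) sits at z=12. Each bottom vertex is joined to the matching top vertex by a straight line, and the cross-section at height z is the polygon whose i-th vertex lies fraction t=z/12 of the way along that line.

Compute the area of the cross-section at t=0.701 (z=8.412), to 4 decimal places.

Area at t=0.701: 59.8720

Cross-section at t=0.701: each vertex is (1-t)·p0[i] + t·p1[i].
  v1: (1-0.701)·(3.6,1.98) + 0.701·(4.68,0.44) = (4.3571,0.9005)
  v2: (1-0.701)·(0.15,3.98) + 0.701·(1.11,2.63) = (0.8230,3.0336)
  v3: (1-0.701)·(-1.95,1.92) + 0.701·(-3.5,2.77) = (-3.0366,2.5158)
  v4: (1-0.701)·(-3.04,-1.36) + 0.701·(-4.84,-4.19) = (-4.3018,-3.3438)
  v5: (1-0.701)·(-0.48,-3.79) + 0.701·(0.19,-7.58) = (-0.0103,-6.4468)
  v6: (1-0.701)·(3.33,-2.69) + 0.701·(4.45,-4.43) = (4.1151,-3.9097)
Shoelace sum Σ(x_i·y_{i+1} − x_{i+1}·y_i):
  i=1: 4.3571·3.0336 − 0.8230·0.9005 = +12.4768 (running +12.4768)
  i=2: 0.8230·2.5158 − -3.0366·3.0336 = +11.2823 (running +23.7591)
  i=3: -3.0366·-3.3438 − -4.3018·2.5158 = +20.9764 (running +44.7355)
  i=4: -4.3018·-6.4468 − -0.0103·-3.3438 = +27.6983 (running +72.4337)
  i=5: -0.0103·-3.9097 − 4.1151·-6.4468 = +26.5697 (running +99.0034)
  i=6: 4.1151·0.9005 − 4.3571·-3.9097 = +20.7406 (running +119.7440)
Area = |Σ|/2 = |119.7440|/2 = 59.8720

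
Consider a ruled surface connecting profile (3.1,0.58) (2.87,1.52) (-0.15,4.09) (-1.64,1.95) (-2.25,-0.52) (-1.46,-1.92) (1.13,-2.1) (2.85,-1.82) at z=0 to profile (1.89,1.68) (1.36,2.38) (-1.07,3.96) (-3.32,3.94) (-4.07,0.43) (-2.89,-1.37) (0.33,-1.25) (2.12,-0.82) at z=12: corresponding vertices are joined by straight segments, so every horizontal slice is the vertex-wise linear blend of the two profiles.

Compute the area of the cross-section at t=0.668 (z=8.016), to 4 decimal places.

Area at t=0.668: 24.9836

Cross-section at t=0.668: each vertex is (1-t)·p0[i] + t·p1[i].
  v1: (1-0.668)·(3.1,0.58) + 0.668·(1.89,1.68) = (2.2917,1.3148)
  v2: (1-0.668)·(2.87,1.52) + 0.668·(1.36,2.38) = (1.8613,2.0945)
  v3: (1-0.668)·(-0.15,4.09) + 0.668·(-1.07,3.96) = (-0.7646,4.0032)
  v4: (1-0.668)·(-1.64,1.95) + 0.668·(-3.32,3.94) = (-2.7622,3.2793)
  v5: (1-0.668)·(-2.25,-0.52) + 0.668·(-4.07,0.43) = (-3.4658,0.1146)
  v6: (1-0.668)·(-1.46,-1.92) + 0.668·(-2.89,-1.37) = (-2.4152,-1.5526)
  v7: (1-0.668)·(1.13,-2.1) + 0.668·(0.33,-1.25) = (0.5956,-1.5322)
  v8: (1-0.668)·(2.85,-1.82) + 0.668·(2.12,-0.82) = (2.3624,-1.1520)
Shoelace sum Σ(x_i·y_{i+1} − x_{i+1}·y_i):
  i=1: 2.2917·2.0945 − 1.8613·1.3148 = +2.3527 (running +2.3527)
  i=2: 1.8613·4.0032 − -0.7646·2.0945 = +9.0525 (running +11.4052)
  i=3: -0.7646·3.2793 − -2.7622·4.0032 = +8.5505 (running +19.9557)
  i=4: -2.7622·0.1146 − -3.4658·3.2793 = +11.0488 (running +31.0045)
  i=5: -3.4658·-1.5526 − -2.4152·0.1146 = +5.6577 (running +36.6622)
  i=6: -2.4152·-1.5322 − 0.5956·-1.5526 = +4.6254 (running +41.2875)
  i=7: 0.5956·-1.1520 − 2.3624·-1.5322 = +2.9335 (running +44.2210)
  i=8: 2.3624·1.3148 − 2.2917·-1.1520 = +5.7461 (running +49.9671)
Area = |Σ|/2 = |49.9671|/2 = 24.9836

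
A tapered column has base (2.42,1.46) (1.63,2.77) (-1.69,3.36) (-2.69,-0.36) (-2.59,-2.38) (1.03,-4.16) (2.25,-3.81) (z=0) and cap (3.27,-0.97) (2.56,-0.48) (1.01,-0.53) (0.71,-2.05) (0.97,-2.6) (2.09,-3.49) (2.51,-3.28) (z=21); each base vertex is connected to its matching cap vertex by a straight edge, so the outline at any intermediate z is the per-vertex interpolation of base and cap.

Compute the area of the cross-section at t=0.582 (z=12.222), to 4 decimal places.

Cross-section at t=0.582: each vertex is (1-t)·p0[i] + t·p1[i].
  v1: (1-0.582)·(2.42,1.46) + 0.582·(3.27,-0.97) = (2.9147,0.0457)
  v2: (1-0.582)·(1.63,2.77) + 0.582·(2.56,-0.48) = (2.1713,0.8785)
  v3: (1-0.582)·(-1.69,3.36) + 0.582·(1.01,-0.53) = (-0.1186,1.0960)
  v4: (1-0.582)·(-2.69,-0.36) + 0.582·(0.71,-2.05) = (-0.7112,-1.3436)
  v5: (1-0.582)·(-2.59,-2.38) + 0.582·(0.97,-2.6) = (-0.5181,-2.5080)
  v6: (1-0.582)·(1.03,-4.16) + 0.582·(2.09,-3.49) = (1.6469,-3.7701)
  v7: (1-0.582)·(2.25,-3.81) + 0.582·(2.51,-3.28) = (2.4013,-3.5015)
Shoelace sum Σ(x_i·y_{i+1} − x_{i+1}·y_i):
  i=1: 2.9147·0.8785 − 2.1713·0.0457 = +2.4613 (running +2.4613)
  i=2: 2.1713·1.0960 − -0.1186·0.8785 = +2.4839 (running +4.9452)
  i=3: -0.1186·-1.3436 − -0.7112·1.0960 = +0.9388 (running +5.8840)
  i=4: -0.7112·-2.5080 − -0.5181·-1.3436 = +1.0876 (running +6.9717)
  i=5: -0.5181·-3.7701 − 1.6469·-2.5080 = +6.0837 (running +13.0554)
  i=6: 1.6469·-3.5015 − 2.4013·-3.7701 = +3.2864 (running +16.3418)
  i=7: 2.4013·0.0457 − 2.9147·-3.5015 = +10.3158 (running +26.6575)
Area = |Σ|/2 = |26.6575|/2 = 13.3288

Area at t=0.582: 13.3288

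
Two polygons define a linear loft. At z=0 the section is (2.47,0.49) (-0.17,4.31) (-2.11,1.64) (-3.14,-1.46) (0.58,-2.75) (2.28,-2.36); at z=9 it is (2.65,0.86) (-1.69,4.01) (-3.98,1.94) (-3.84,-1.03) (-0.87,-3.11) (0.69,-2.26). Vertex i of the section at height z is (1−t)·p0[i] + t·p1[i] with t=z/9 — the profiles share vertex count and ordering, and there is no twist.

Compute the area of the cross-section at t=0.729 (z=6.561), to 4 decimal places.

Area at t=0.729: 27.9663

Cross-section at t=0.729: each vertex is (1-t)·p0[i] + t·p1[i].
  v1: (1-0.729)·(2.47,0.49) + 0.729·(2.65,0.86) = (2.6012,0.7597)
  v2: (1-0.729)·(-0.17,4.31) + 0.729·(-1.69,4.01) = (-1.2781,4.0913)
  v3: (1-0.729)·(-2.11,1.64) + 0.729·(-3.98,1.94) = (-3.4732,1.8587)
  v4: (1-0.729)·(-3.14,-1.46) + 0.729·(-3.84,-1.03) = (-3.6503,-1.1465)
  v5: (1-0.729)·(0.58,-2.75) + 0.729·(-0.87,-3.11) = (-0.4770,-3.0124)
  v6: (1-0.729)·(2.28,-2.36) + 0.729·(0.69,-2.26) = (1.1209,-2.2871)
Shoelace sum Σ(x_i·y_{i+1} − x_{i+1}·y_i):
  i=1: 2.6012·4.0913 − -1.2781·0.7597 = +11.6134 (running +11.6134)
  i=2: -1.2781·1.8587 − -3.4732·4.0913 = +11.8345 (running +23.4478)
  i=3: -3.4732·-1.1465 − -3.6503·1.8587 = +10.7670 (running +34.2148)
  i=4: -3.6503·-3.0124 − -0.4770·-1.1465 = +10.4494 (running +44.6642)
  i=5: -0.4770·-2.2871 − 1.1209·-3.0124 = +4.4677 (running +49.1318)
  i=6: 1.1209·0.7597 − 2.6012·-2.2871 = +6.8008 (running +55.9327)
Area = |Σ|/2 = |55.9327|/2 = 27.9663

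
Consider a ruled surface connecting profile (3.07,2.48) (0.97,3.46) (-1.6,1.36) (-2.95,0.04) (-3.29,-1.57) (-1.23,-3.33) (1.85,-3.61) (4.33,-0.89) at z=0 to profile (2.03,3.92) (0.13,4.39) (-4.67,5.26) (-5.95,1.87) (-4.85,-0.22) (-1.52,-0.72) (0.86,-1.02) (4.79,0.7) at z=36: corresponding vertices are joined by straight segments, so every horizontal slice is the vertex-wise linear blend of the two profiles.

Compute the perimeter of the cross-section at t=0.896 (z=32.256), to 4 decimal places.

Cross-section at t=0.896: each vertex is (1-t)·p0[i] + t·p1[i].
  v1: (1-0.896)·(3.07,2.48) + 0.896·(2.03,3.92) = (2.1382,3.7702)
  v2: (1-0.896)·(0.97,3.46) + 0.896·(0.13,4.39) = (0.2174,4.2933)
  v3: (1-0.896)·(-1.6,1.36) + 0.896·(-4.67,5.26) = (-4.3507,4.8544)
  v4: (1-0.896)·(-2.95,0.04) + 0.896·(-5.95,1.87) = (-5.6380,1.6797)
  v5: (1-0.896)·(-3.29,-1.57) + 0.896·(-4.85,-0.22) = (-4.6878,-0.3604)
  v6: (1-0.896)·(-1.23,-3.33) + 0.896·(-1.52,-0.72) = (-1.4898,-0.9914)
  v7: (1-0.896)·(1.85,-3.61) + 0.896·(0.86,-1.02) = (0.9630,-1.2894)
  v8: (1-0.896)·(4.33,-0.89) + 0.896·(4.79,0.7) = (4.7422,0.5346)
Perimeter = Σ |v_{i+1} − v_i|:
  edge 1→2: √(-1.9208² + 0.5230²) = 1.9907 (running 1.9907)
  edge 2→3: √(-4.5681² + 0.5611²) = 4.6024 (running 6.5932)
  edge 3→4: √(-1.2873² + -3.1747²) = 3.4258 (running 10.0189)
  edge 4→5: √(0.9502² + -2.0401²) = 2.2505 (running 12.2695)
  edge 5→6: √(3.1979² + -0.6310²) = 3.2596 (running 15.5290)
  edge 6→7: √(2.4528² + -0.2979²) = 2.4708 (running 17.9999)
  edge 7→8: √(3.7792² + 1.8240²) = 4.1963 (running 22.1962)
  edge 8→1: √(-2.6040² + 3.2356²) = 4.1533 (running 26.3495)
Perimeter = 26.3495

Perimeter at t=0.896: 26.3495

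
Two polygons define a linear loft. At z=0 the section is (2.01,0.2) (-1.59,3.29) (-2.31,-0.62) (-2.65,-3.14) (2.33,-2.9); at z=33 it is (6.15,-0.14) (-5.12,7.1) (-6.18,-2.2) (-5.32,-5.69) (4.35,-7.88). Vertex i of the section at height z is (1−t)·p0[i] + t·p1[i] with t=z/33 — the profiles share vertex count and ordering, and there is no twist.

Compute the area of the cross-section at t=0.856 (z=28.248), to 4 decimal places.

Cross-section at t=0.856: each vertex is (1-t)·p0[i] + t·p1[i].
  v1: (1-0.856)·(2.01,0.2) + 0.856·(6.15,-0.14) = (5.5538,-0.0910)
  v2: (1-0.856)·(-1.59,3.29) + 0.856·(-5.12,7.1) = (-4.6117,6.5514)
  v3: (1-0.856)·(-2.31,-0.62) + 0.856·(-6.18,-2.2) = (-5.6227,-1.9725)
  v4: (1-0.856)·(-2.65,-3.14) + 0.856·(-5.32,-5.69) = (-4.9355,-5.3228)
  v5: (1-0.856)·(2.33,-2.9) + 0.856·(4.35,-7.88) = (4.0591,-7.1629)
Shoelace sum Σ(x_i·y_{i+1} − x_{i+1}·y_i):
  i=1: 5.5538·6.5514 − -4.6117·-0.0910 = +35.9654 (running +35.9654)
  i=2: -4.6117·-1.9725 − -5.6227·6.5514 = +45.9329 (running +81.8983)
  i=3: -5.6227·-5.3228 − -4.9355·-1.9725 = +20.1934 (running +102.0917)
  i=4: -4.9355·-7.1629 − 4.0591·-5.3228 = +56.9584 (running +159.0501)
  i=5: 4.0591·-0.0910 − 5.5538·-7.1629 = +39.4119 (running +198.4620)
Area = |Σ|/2 = |198.4620|/2 = 99.2310

Area at t=0.856: 99.2310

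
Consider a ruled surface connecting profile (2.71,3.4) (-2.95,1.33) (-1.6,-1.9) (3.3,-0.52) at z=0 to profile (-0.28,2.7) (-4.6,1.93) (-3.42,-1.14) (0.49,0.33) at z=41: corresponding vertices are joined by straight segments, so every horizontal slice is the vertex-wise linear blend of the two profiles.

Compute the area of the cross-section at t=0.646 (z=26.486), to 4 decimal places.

Area at t=0.646: 14.9833

Cross-section at t=0.646: each vertex is (1-t)·p0[i] + t·p1[i].
  v1: (1-0.646)·(2.71,3.4) + 0.646·(-0.28,2.7) = (0.7785,2.9478)
  v2: (1-0.646)·(-2.95,1.33) + 0.646·(-4.6,1.93) = (-4.0159,1.7176)
  v3: (1-0.646)·(-1.6,-1.9) + 0.646·(-3.42,-1.14) = (-2.7757,-1.4090)
  v4: (1-0.646)·(3.3,-0.52) + 0.646·(0.49,0.33) = (1.4847,0.0291)
Shoelace sum Σ(x_i·y_{i+1} − x_{i+1}·y_i):
  i=1: 0.7785·1.7176 − -4.0159·2.9478 = +13.1752 (running +13.1752)
  i=2: -4.0159·-1.4090 − -2.7757·1.7176 = +10.4261 (running +23.6013)
  i=3: -2.7757·0.0291 − 1.4847·-1.4090 = +2.0113 (running +25.6126)
  i=4: 1.4847·2.9478 − 0.7785·0.0291 = +4.3541 (running +29.9666)
Area = |Σ|/2 = |29.9666|/2 = 14.9833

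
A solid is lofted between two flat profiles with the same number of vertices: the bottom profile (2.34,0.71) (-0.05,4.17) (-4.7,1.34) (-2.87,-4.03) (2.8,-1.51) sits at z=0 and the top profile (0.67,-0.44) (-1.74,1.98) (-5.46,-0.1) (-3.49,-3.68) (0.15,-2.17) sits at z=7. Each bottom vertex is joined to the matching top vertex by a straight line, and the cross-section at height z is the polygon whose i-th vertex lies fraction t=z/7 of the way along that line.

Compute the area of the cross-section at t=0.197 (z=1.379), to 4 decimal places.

Cross-section at t=0.197: each vertex is (1-t)·p0[i] + t·p1[i].
  v1: (1-0.197)·(2.34,0.71) + 0.197·(0.67,-0.44) = (2.0110,0.4834)
  v2: (1-0.197)·(-0.05,4.17) + 0.197·(-1.74,1.98) = (-0.3829,3.7386)
  v3: (1-0.197)·(-4.7,1.34) + 0.197·(-5.46,-0.1) = (-4.8497,1.0563)
  v4: (1-0.197)·(-2.87,-4.03) + 0.197·(-3.49,-3.68) = (-2.9921,-3.9611)
  v5: (1-0.197)·(2.8,-1.51) + 0.197·(0.15,-2.17) = (2.2779,-1.6400)
Shoelace sum Σ(x_i·y_{i+1} − x_{i+1}·y_i):
  i=1: 2.0110·3.7386 − -0.3829·0.4834 = +7.7034 (running +7.7034)
  i=2: -0.3829·1.0563 − -4.8497·3.7386 = +17.7265 (running +25.4300)
  i=3: -4.8497·-3.9611 − -2.9921·1.0563 = +22.3706 (running +47.8006)
  i=4: -2.9921·-1.6400 − 2.2779·-3.9611 = +13.9302 (running +61.7308)
  i=5: 2.2779·0.4834 − 2.0110·-1.6400 = +4.3994 (running +66.1302)
Area = |Σ|/2 = |66.1302|/2 = 33.0651

Area at t=0.197: 33.0651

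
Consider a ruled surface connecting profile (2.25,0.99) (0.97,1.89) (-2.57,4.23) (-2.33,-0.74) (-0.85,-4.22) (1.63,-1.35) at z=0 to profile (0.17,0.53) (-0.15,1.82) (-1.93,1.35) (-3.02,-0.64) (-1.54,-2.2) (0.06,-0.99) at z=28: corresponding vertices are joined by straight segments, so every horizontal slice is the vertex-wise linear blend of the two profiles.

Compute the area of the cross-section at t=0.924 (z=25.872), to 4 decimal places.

Cross-section at t=0.924: each vertex is (1-t)·p0[i] + t·p1[i].
  v1: (1-0.924)·(2.25,0.99) + 0.924·(0.17,0.53) = (0.3281,0.5650)
  v2: (1-0.924)·(0.97,1.89) + 0.924·(-0.15,1.82) = (-0.0649,1.8253)
  v3: (1-0.924)·(-2.57,4.23) + 0.924·(-1.93,1.35) = (-1.9786,1.5689)
  v4: (1-0.924)·(-2.33,-0.74) + 0.924·(-3.02,-0.64) = (-2.9676,-0.6476)
  v5: (1-0.924)·(-0.85,-4.22) + 0.924·(-1.54,-2.2) = (-1.4876,-2.3535)
  v6: (1-0.924)·(1.63,-1.35) + 0.924·(0.06,-0.99) = (0.1793,-1.0174)
Shoelace sum Σ(x_i·y_{i+1} − x_{i+1}·y_i):
  i=1: 0.3281·1.8253 − -0.0649·0.5650 = +0.6355 (running +0.6355)
  i=2: -0.0649·1.5689 − -1.9786·1.8253 = +3.5099 (running +4.1454)
  i=3: -1.9786·-0.6476 − -2.9676·1.5689 = +5.9371 (running +10.0825)
  i=4: -2.9676·-2.3535 − -1.4876·-0.6476 = +6.0209 (running +16.1033)
  i=5: -1.4876·-1.0174 − 0.1793·-2.3535 = +1.9354 (running +18.0388)
  i=6: 0.1793·0.5650 − 0.3281·-1.0174 = +0.4351 (running +18.4738)
Area = |Σ|/2 = |18.4738|/2 = 9.2369

Area at t=0.924: 9.2369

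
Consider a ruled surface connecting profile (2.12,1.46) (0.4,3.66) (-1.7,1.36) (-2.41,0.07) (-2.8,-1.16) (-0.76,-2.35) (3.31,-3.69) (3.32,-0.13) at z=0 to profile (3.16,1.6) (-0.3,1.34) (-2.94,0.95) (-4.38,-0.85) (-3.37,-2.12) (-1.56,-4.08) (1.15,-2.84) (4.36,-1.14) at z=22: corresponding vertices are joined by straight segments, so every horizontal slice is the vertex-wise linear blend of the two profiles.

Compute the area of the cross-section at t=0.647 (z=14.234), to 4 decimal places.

Cross-section at t=0.647: each vertex is (1-t)·p0[i] + t·p1[i].
  v1: (1-0.647)·(2.12,1.46) + 0.647·(3.16,1.6) = (2.7929,1.5506)
  v2: (1-0.647)·(0.4,3.66) + 0.647·(-0.3,1.34) = (-0.0529,2.1590)
  v3: (1-0.647)·(-1.7,1.36) + 0.647·(-2.94,0.95) = (-2.5023,1.0947)
  v4: (1-0.647)·(-2.41,0.07) + 0.647·(-4.38,-0.85) = (-3.6846,-0.5252)
  v5: (1-0.647)·(-2.8,-1.16) + 0.647·(-3.37,-2.12) = (-3.1688,-1.7811)
  v6: (1-0.647)·(-0.76,-2.35) + 0.647·(-1.56,-4.08) = (-1.2776,-3.4693)
  v7: (1-0.647)·(3.31,-3.69) + 0.647·(1.15,-2.84) = (1.9125,-3.1401)
  v8: (1-0.647)·(3.32,-0.13) + 0.647·(4.36,-1.14) = (3.9929,-0.7835)
Shoelace sum Σ(x_i·y_{i+1} − x_{i+1}·y_i):
  i=1: 2.7929·2.1590 − -0.0529·1.5506 = +6.1117 (running +6.1117)
  i=2: -0.0529·1.0947 − -2.5023·2.1590 = +5.3444 (running +11.4562)
  i=3: -2.5023·-0.5252 − -3.6846·1.0947 = +5.3479 (running +16.8041)
  i=4: -3.6846·-1.7811 − -3.1688·-0.5252 = +4.8983 (running +21.7024)
  i=5: -3.1688·-3.4693 − -1.2776·-1.7811 = +8.7180 (running +30.4204)
  i=6: -1.2776·-3.1401 − 1.9125·-3.4693 = +10.6467 (running +41.0671)
  i=7: 1.9125·-0.7835 − 3.9929·-3.1401 = +11.0395 (running +52.1065)
  i=8: 3.9929·1.5506 − 2.7929·-0.7835 = +8.3794 (running +60.4860)
Area = |Σ|/2 = |60.4860|/2 = 30.2430

Area at t=0.647: 30.2430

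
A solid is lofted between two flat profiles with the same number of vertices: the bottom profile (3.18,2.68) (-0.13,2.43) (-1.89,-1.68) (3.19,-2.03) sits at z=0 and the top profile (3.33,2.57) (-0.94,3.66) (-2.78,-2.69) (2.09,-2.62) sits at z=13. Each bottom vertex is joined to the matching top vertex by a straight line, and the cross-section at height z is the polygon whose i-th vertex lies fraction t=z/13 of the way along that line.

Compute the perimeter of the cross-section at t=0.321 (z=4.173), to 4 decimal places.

Perimeter at t=0.321: 18.6683

Cross-section at t=0.321: each vertex is (1-t)·p0[i] + t·p1[i].
  v1: (1-0.321)·(3.18,2.68) + 0.321·(3.33,2.57) = (3.2282,2.6447)
  v2: (1-0.321)·(-0.13,2.43) + 0.321·(-0.94,3.66) = (-0.3900,2.8248)
  v3: (1-0.321)·(-1.89,-1.68) + 0.321·(-2.78,-2.69) = (-2.1757,-2.0042)
  v4: (1-0.321)·(3.19,-2.03) + 0.321·(2.09,-2.62) = (2.8369,-2.2194)
Perimeter = Σ |v_{i+1} − v_i|:
  edge 1→2: √(-3.6182² + 0.1801²) = 3.6226 (running 3.6226)
  edge 2→3: √(-1.7857² + -4.8290²) = 5.1486 (running 8.7713)
  edge 3→4: √(5.0126² + -0.2152²) = 5.0172 (running 13.7885)
  edge 4→1: √(0.3913² + 4.8641²) = 4.8798 (running 18.6683)
Perimeter = 18.6683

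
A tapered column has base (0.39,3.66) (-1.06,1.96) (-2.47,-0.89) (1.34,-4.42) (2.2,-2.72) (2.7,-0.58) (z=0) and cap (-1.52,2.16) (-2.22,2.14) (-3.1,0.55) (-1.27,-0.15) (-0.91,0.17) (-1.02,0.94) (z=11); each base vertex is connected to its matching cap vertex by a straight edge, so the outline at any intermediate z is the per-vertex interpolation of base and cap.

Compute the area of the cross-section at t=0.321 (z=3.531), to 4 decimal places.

Cross-section at t=0.321: each vertex is (1-t)·p0[i] + t·p1[i].
  v1: (1-0.321)·(0.39,3.66) + 0.321·(-1.52,2.16) = (-0.2231,3.1785)
  v2: (1-0.321)·(-1.06,1.96) + 0.321·(-2.22,2.14) = (-1.4324,2.0178)
  v3: (1-0.321)·(-2.47,-0.89) + 0.321·(-3.1,0.55) = (-2.6722,-0.4278)
  v4: (1-0.321)·(1.34,-4.42) + 0.321·(-1.27,-0.15) = (0.5022,-3.0493)
  v5: (1-0.321)·(2.2,-2.72) + 0.321·(-0.91,0.17) = (1.2017,-1.7923)
  v6: (1-0.321)·(2.7,-0.58) + 0.321·(-1.02,0.94) = (1.5059,-0.0921)
Shoelace sum Σ(x_i·y_{i+1} − x_{i+1}·y_i):
  i=1: -0.2231·2.0178 − -1.4324·3.1785 = +4.1026 (running +4.1026)
  i=2: -1.4324·-0.4278 − -2.6722·2.0178 = +6.0047 (running +10.1072)
  i=3: -2.6722·-3.0493 − 0.5022·-0.4278 = +8.3633 (running +18.4706)
  i=4: 0.5022·-1.7923 − 1.2017·-3.0493 = +2.7643 (running +21.2348)
  i=5: 1.2017·-0.0921 − 1.5059·-1.7923 = +2.5884 (running +23.8232)
  i=6: 1.5059·3.1785 − -0.2231·-0.0921 = +4.7659 (running +28.5891)
Area = |Σ|/2 = |28.5891|/2 = 14.2945

Area at t=0.321: 14.2945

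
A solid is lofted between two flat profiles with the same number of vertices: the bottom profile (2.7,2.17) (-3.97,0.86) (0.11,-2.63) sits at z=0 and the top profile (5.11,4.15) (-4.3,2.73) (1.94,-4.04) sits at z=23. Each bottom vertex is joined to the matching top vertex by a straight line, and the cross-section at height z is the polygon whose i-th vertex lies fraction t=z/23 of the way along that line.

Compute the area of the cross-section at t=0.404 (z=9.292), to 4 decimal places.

Area at t=0.404: 22.0775

Cross-section at t=0.404: each vertex is (1-t)·p0[i] + t·p1[i].
  v1: (1-0.404)·(2.7,2.17) + 0.404·(5.11,4.15) = (3.6736,2.9699)
  v2: (1-0.404)·(-3.97,0.86) + 0.404·(-4.3,2.73) = (-4.1033,1.6155)
  v3: (1-0.404)·(0.11,-2.63) + 0.404·(1.94,-4.04) = (0.8493,-3.1996)
Shoelace sum Σ(x_i·y_{i+1} − x_{i+1}·y_i):
  i=1: 3.6736·1.6155 − -4.1033·2.9699 = +18.1212 (running +18.1212)
  i=2: -4.1033·-3.1996 − 0.8493·1.6155 = +11.7571 (running +29.8783)
  i=3: 0.8493·2.9699 − 3.6736·-3.1996 = +14.2767 (running +44.1550)
Area = |Σ|/2 = |44.1550|/2 = 22.0775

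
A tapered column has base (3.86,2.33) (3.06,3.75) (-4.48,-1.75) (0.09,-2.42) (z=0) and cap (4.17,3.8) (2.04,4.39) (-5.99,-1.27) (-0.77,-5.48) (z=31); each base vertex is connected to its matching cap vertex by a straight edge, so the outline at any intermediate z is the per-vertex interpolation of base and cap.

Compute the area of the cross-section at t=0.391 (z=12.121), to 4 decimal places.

Area at t=0.391: 27.9778

Cross-section at t=0.391: each vertex is (1-t)·p0[i] + t·p1[i].
  v1: (1-0.391)·(3.86,2.33) + 0.391·(4.17,3.8) = (3.9812,2.9048)
  v2: (1-0.391)·(3.06,3.75) + 0.391·(2.04,4.39) = (2.6612,4.0002)
  v3: (1-0.391)·(-4.48,-1.75) + 0.391·(-5.99,-1.27) = (-5.0704,-1.5623)
  v4: (1-0.391)·(0.09,-2.42) + 0.391·(-0.77,-5.48) = (-0.2463,-3.6165)
Shoelace sum Σ(x_i·y_{i+1} − x_{i+1}·y_i):
  i=1: 3.9812·4.0002 − 2.6612·2.9048 = +8.1957 (running +8.1957)
  i=2: 2.6612·-1.5623 − -5.0704·4.0002 = +16.1252 (running +24.3209)
  i=3: -5.0704·-3.6165 − -0.2463·-1.5623 = +17.9522 (running +42.2731)
  i=4: -0.2463·2.9048 − 3.9812·-3.6165 = +13.6826 (running +55.9557)
Area = |Σ|/2 = |55.9557|/2 = 27.9778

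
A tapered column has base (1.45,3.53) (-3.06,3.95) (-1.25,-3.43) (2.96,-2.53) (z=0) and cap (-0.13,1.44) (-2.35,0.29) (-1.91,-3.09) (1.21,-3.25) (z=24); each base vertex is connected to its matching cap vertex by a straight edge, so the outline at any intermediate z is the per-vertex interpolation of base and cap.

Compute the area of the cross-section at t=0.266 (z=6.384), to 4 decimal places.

Cross-section at t=0.266: each vertex is (1-t)·p0[i] + t·p1[i].
  v1: (1-0.266)·(1.45,3.53) + 0.266·(-0.13,1.44) = (1.0297,2.9741)
  v2: (1-0.266)·(-3.06,3.95) + 0.266·(-2.35,0.29) = (-2.8711,2.9764)
  v3: (1-0.266)·(-1.25,-3.43) + 0.266·(-1.91,-3.09) = (-1.4256,-3.3396)
  v4: (1-0.266)·(2.96,-2.53) + 0.266·(1.21,-3.25) = (2.4945,-2.7215)
Shoelace sum Σ(x_i·y_{i+1} − x_{i+1}·y_i):
  i=1: 1.0297·2.9764 − -2.8711·2.9741 = +11.6038 (running +11.6038)
  i=2: -2.8711·-3.3396 − -1.4256·2.9764 = +13.8314 (running +25.4353)
  i=3: -1.4256·-2.7215 − 2.4945·-3.3396 = +12.2102 (running +37.6455)
  i=4: 2.4945·2.9741 − 1.0297·-2.7215 = +10.2212 (running +47.8667)
Area = |Σ|/2 = |47.8667|/2 = 23.9333

Area at t=0.266: 23.9333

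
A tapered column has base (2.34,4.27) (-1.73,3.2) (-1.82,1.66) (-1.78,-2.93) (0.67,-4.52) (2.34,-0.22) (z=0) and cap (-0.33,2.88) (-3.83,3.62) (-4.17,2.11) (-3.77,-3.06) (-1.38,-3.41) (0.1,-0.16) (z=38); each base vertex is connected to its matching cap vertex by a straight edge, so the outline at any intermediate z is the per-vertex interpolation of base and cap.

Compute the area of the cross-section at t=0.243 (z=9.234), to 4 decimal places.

Cross-section at t=0.243: each vertex is (1-t)·p0[i] + t·p1[i].
  v1: (1-0.243)·(2.34,4.27) + 0.243·(-0.33,2.88) = (1.6912,3.9322)
  v2: (1-0.243)·(-1.73,3.2) + 0.243·(-3.83,3.62) = (-2.2403,3.3021)
  v3: (1-0.243)·(-1.82,1.66) + 0.243·(-4.17,2.11) = (-2.3910,1.7693)
  v4: (1-0.243)·(-1.78,-2.93) + 0.243·(-3.77,-3.06) = (-2.2636,-2.9616)
  v5: (1-0.243)·(0.67,-4.52) + 0.243·(-1.38,-3.41) = (0.1719,-4.2503)
  v6: (1-0.243)·(2.34,-0.22) + 0.243·(0.1,-0.16) = (1.7957,-0.2054)
Shoelace sum Σ(x_i·y_{i+1} − x_{i+1}·y_i):
  i=1: 1.6912·3.3021 − -2.2403·3.9322 = +14.3938 (running +14.3938)
  i=2: -2.2403·1.7693 − -2.3910·3.3021 = +3.9315 (running +18.3253)
  i=3: -2.3910·-2.9616 − -2.2636·1.7693 = +11.0864 (running +29.4117)
  i=4: -2.2636·-4.2503 − 0.1719·-2.9616 = +10.1297 (running +39.5414)
  i=5: 0.1719·-0.2054 − 1.7957·-4.2503 = +7.5968 (running +47.1382)
  i=6: 1.7957·3.9322 − 1.6912·-0.2054 = +7.4084 (running +54.5466)
Area = |Σ|/2 = |54.5466|/2 = 27.2733

Area at t=0.243: 27.2733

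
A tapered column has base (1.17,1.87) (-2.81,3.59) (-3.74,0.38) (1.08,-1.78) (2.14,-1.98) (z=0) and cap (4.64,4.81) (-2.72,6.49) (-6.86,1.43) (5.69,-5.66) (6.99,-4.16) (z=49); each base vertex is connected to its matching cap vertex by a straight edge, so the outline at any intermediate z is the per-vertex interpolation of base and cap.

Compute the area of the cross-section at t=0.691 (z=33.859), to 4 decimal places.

Cross-section at t=0.691: each vertex is (1-t)·p0[i] + t·p1[i].
  v1: (1-0.691)·(1.17,1.87) + 0.691·(4.64,4.81) = (3.5678,3.9015)
  v2: (1-0.691)·(-2.81,3.59) + 0.691·(-2.72,6.49) = (-2.7478,5.5939)
  v3: (1-0.691)·(-3.74,0.38) + 0.691·(-6.86,1.43) = (-5.8959,1.1055)
  v4: (1-0.691)·(1.08,-1.78) + 0.691·(5.69,-5.66) = (4.2655,-4.4611)
  v5: (1-0.691)·(2.14,-1.98) + 0.691·(6.99,-4.16) = (5.4914,-3.4864)
Shoelace sum Σ(x_i·y_{i+1} − x_{i+1}·y_i):
  i=1: 3.5678·5.5939 − -2.7478·3.9015 = +30.6784 (running +30.6784)
  i=2: -2.7478·1.1055 − -5.8959·5.5939 = +29.9433 (running +60.6218)
  i=3: -5.8959·-4.4611 − 4.2655·1.1055 = +21.5864 (running +82.2082)
  i=4: 4.2655·-3.4864 − 5.4914·-4.4611 = +9.6262 (running +91.8344)
  i=5: 5.4914·3.9015 − 3.5678·-3.4864 = +33.8633 (running +125.6977)
Area = |Σ|/2 = |125.6977|/2 = 62.8489

Area at t=0.691: 62.8489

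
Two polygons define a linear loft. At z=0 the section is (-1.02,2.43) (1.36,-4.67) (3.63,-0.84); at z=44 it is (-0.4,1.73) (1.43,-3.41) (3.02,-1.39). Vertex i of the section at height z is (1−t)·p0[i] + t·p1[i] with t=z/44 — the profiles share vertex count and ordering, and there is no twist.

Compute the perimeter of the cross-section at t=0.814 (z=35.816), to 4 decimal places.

Cross-section at t=0.814: each vertex is (1-t)·p0[i] + t·p1[i].
  v1: (1-0.814)·(-1.02,2.43) + 0.814·(-0.4,1.73) = (-0.5153,1.8602)
  v2: (1-0.814)·(1.36,-4.67) + 0.814·(1.43,-3.41) = (1.4170,-3.6444)
  v3: (1-0.814)·(3.63,-0.84) + 0.814·(3.02,-1.39) = (3.1335,-1.2877)
Perimeter = Σ |v_{i+1} − v_i|:
  edge 1→2: √(1.9323² + -5.5046²) = 5.8339 (running 5.8339)
  edge 2→3: √(1.7165² + 2.3567²) = 2.9155 (running 8.7494)
  edge 3→1: √(-3.6488² + 3.1479²) = 4.8190 (running 13.5684)
Perimeter = 13.5684

Perimeter at t=0.814: 13.5684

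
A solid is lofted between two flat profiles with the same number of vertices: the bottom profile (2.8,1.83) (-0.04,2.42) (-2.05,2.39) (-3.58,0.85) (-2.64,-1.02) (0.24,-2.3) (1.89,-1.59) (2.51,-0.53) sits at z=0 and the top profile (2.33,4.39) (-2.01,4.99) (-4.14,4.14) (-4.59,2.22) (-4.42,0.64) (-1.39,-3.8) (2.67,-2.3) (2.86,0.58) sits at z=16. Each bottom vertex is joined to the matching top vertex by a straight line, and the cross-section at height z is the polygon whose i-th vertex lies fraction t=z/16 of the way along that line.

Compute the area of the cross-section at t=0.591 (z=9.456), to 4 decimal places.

Cross-section at t=0.591: each vertex is (1-t)·p0[i] + t·p1[i].
  v1: (1-0.591)·(2.8,1.83) + 0.591·(2.33,4.39) = (2.5222,3.3430)
  v2: (1-0.591)·(-0.04,2.42) + 0.591·(-2.01,4.99) = (-1.2043,3.9389)
  v3: (1-0.591)·(-2.05,2.39) + 0.591·(-4.14,4.14) = (-3.2852,3.4242)
  v4: (1-0.591)·(-3.58,0.85) + 0.591·(-4.59,2.22) = (-4.1769,1.6597)
  v5: (1-0.591)·(-2.64,-1.02) + 0.591·(-4.42,0.64) = (-3.6920,-0.0389)
  v6: (1-0.591)·(0.24,-2.3) + 0.591·(-1.39,-3.8) = (-0.7233,-3.1865)
  v7: (1-0.591)·(1.89,-1.59) + 0.591·(2.67,-2.3) = (2.3510,-2.0096)
  v8: (1-0.591)·(2.51,-0.53) + 0.591·(2.86,0.58) = (2.7168,0.1260)
Shoelace sum Σ(x_i·y_{i+1} − x_{i+1}·y_i):
  i=1: 2.5222·3.9389 − -1.2043·3.3430 = +13.9606 (running +13.9606)
  i=2: -1.2043·3.4242 − -3.2852·3.9389 = +8.8162 (running +22.7768)
  i=3: -3.2852·1.6597 − -4.1769·3.4242 = +8.8505 (running +31.6272)
  i=4: -4.1769·-0.0389 − -3.6920·1.6597 = +6.2901 (running +37.9173)
  i=5: -3.6920·-3.1865 − -0.7233·-0.0389 = +11.7363 (running +49.6537)
  i=6: -0.7233·-2.0096 − 2.3510·-3.1865 = +8.9450 (running +58.5987)
  i=7: 2.3510·0.1260 − 2.7168·-2.0096 = +5.7561 (running +64.3547)
  i=8: 2.7168·3.3430 − 2.5222·0.1260 = +8.7645 (running +73.1192)
Area = |Σ|/2 = |73.1192|/2 = 36.5596

Area at t=0.591: 36.5596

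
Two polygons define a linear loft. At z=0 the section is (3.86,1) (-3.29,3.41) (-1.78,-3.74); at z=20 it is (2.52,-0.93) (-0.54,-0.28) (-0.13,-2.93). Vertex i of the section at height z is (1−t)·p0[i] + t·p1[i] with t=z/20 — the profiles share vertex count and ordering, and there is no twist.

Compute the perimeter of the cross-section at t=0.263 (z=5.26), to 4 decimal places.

Perimeter at t=0.263: 18.7707

Cross-section at t=0.263: each vertex is (1-t)·p0[i] + t·p1[i].
  v1: (1-0.263)·(3.86,1) + 0.263·(2.52,-0.93) = (3.5076,0.4924)
  v2: (1-0.263)·(-3.29,3.41) + 0.263·(-0.54,-0.28) = (-2.5667,2.4395)
  v3: (1-0.263)·(-1.78,-3.74) + 0.263·(-0.13,-2.93) = (-1.3460,-3.5270)
Perimeter = Σ |v_{i+1} − v_i|:
  edge 1→2: √(-6.0743² + 1.9471²) = 6.3788 (running 6.3788)
  edge 2→3: √(1.2207² + -5.9665²) = 6.0901 (running 12.4689)
  edge 3→1: √(4.8536² + 4.0194²) = 6.3018 (running 18.7707)
Perimeter = 18.7707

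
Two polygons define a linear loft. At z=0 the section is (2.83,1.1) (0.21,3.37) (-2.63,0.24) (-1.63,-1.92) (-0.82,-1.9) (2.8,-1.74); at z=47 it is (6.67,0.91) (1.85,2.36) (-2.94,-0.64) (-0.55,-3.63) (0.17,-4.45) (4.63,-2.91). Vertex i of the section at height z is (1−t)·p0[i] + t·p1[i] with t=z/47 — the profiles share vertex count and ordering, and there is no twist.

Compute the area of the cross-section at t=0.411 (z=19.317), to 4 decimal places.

Area at t=0.411: 27.2366

Cross-section at t=0.411: each vertex is (1-t)·p0[i] + t·p1[i].
  v1: (1-0.411)·(2.83,1.1) + 0.411·(6.67,0.91) = (4.4082,1.0219)
  v2: (1-0.411)·(0.21,3.37) + 0.411·(1.85,2.36) = (0.8840,2.9549)
  v3: (1-0.411)·(-2.63,0.24) + 0.411·(-2.94,-0.64) = (-2.7574,-0.1217)
  v4: (1-0.411)·(-1.63,-1.92) + 0.411·(-0.55,-3.63) = (-1.1861,-2.6228)
  v5: (1-0.411)·(-0.82,-1.9) + 0.411·(0.17,-4.45) = (-0.4131,-2.9481)
  v6: (1-0.411)·(2.8,-1.74) + 0.411·(4.63,-2.91) = (3.5521,-2.2209)
Shoelace sum Σ(x_i·y_{i+1} − x_{i+1}·y_i):
  i=1: 4.4082·2.9549 − 0.8840·1.0219 = +12.1225 (running +12.1225)
  i=2: 0.8840·-0.1217 − -2.7574·2.9549 = +8.0403 (running +20.1627)
  i=3: -2.7574·-2.6228 − -1.1861·-0.1217 = +7.0878 (running +27.2506)
  i=4: -1.1861·-2.9481 − -0.4131·-2.6228 = +2.4132 (running +29.6638)
  i=5: -0.4131·-2.2209 − 3.5521·-2.9481 = +11.3893 (running +41.0531)
  i=6: 3.5521·1.0219 − 4.4082·-2.2209 = +13.4201 (running +54.4732)
Area = |Σ|/2 = |54.4732|/2 = 27.2366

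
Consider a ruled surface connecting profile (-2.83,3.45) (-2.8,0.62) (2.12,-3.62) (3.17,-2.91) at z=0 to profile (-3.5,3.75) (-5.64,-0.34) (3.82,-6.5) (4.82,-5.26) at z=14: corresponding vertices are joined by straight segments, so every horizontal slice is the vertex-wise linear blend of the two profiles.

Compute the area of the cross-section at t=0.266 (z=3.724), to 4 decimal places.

Area at t=0.266: 17.4749

Cross-section at t=0.266: each vertex is (1-t)·p0[i] + t·p1[i].
  v1: (1-0.266)·(-2.83,3.45) + 0.266·(-3.5,3.75) = (-3.0082,3.5298)
  v2: (1-0.266)·(-2.8,0.62) + 0.266·(-5.64,-0.34) = (-3.5554,0.3646)
  v3: (1-0.266)·(2.12,-3.62) + 0.266·(3.82,-6.5) = (2.5722,-4.3861)
  v4: (1-0.266)·(3.17,-2.91) + 0.266·(4.82,-5.26) = (3.6089,-3.5351)
Shoelace sum Σ(x_i·y_{i+1} − x_{i+1}·y_i):
  i=1: -3.0082·0.3646 − -3.5554·3.5298 = +11.4531 (running +11.4531)
  i=2: -3.5554·-4.3861 − 2.5722·0.3646 = +14.6565 (running +26.1096)
  i=3: 2.5722·-3.5351 − 3.6089·-4.3861 = +6.7359 (running +32.8455)
  i=4: 3.6089·3.5298 − -3.0082·-3.5351 = +2.1043 (running +34.9499)
Area = |Σ|/2 = |34.9499|/2 = 17.4749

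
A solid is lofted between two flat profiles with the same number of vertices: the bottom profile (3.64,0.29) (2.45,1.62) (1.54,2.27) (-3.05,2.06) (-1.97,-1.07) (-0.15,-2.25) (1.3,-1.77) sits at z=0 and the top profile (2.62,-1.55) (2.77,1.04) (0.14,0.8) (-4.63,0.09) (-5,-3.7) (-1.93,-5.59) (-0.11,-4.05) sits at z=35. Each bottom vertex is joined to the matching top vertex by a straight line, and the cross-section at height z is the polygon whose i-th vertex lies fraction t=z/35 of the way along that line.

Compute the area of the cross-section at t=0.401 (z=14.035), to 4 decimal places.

Cross-section at t=0.401: each vertex is (1-t)·p0[i] + t·p1[i].
  v1: (1-0.401)·(3.64,0.29) + 0.401·(2.62,-1.55) = (3.2310,-0.4478)
  v2: (1-0.401)·(2.45,1.62) + 0.401·(2.77,1.04) = (2.5783,1.3874)
  v3: (1-0.401)·(1.54,2.27) + 0.401·(0.14,0.8) = (0.9786,1.6805)
  v4: (1-0.401)·(-3.05,2.06) + 0.401·(-4.63,0.09) = (-3.6836,1.2700)
  v5: (1-0.401)·(-1.97,-1.07) + 0.401·(-5,-3.7) = (-3.1850,-2.1246)
  v6: (1-0.401)·(-0.15,-2.25) + 0.401·(-1.93,-5.59) = (-0.8638,-3.5893)
  v7: (1-0.401)·(1.3,-1.77) + 0.401·(-0.11,-4.05) = (0.7346,-2.6843)
Shoelace sum Σ(x_i·y_{i+1} − x_{i+1}·y_i):
  i=1: 3.2310·1.3874 − 2.5783·-0.4478 = +5.6374 (running +5.6374)
  i=2: 2.5783·1.6805 − 0.9786·1.3874 = +2.9752 (running +8.6126)
  i=3: 0.9786·1.2700 − -3.6836·1.6805 = +7.4332 (running +16.0458)
  i=4: -3.6836·-2.1246 − -3.1850·1.2700 = +11.8713 (running +27.9172)
  i=5: -3.1850·-3.5893 − -0.8638·-2.1246 = +9.5969 (running +37.5141)
  i=6: -0.8638·-2.6843 − 0.7346·-3.5893 = +4.9553 (running +42.4694)
  i=7: 0.7346·-0.4478 − 3.2310·-2.6843 = +8.3439 (running +50.8133)
Area = |Σ|/2 = |50.8133|/2 = 25.4067

Area at t=0.401: 25.4067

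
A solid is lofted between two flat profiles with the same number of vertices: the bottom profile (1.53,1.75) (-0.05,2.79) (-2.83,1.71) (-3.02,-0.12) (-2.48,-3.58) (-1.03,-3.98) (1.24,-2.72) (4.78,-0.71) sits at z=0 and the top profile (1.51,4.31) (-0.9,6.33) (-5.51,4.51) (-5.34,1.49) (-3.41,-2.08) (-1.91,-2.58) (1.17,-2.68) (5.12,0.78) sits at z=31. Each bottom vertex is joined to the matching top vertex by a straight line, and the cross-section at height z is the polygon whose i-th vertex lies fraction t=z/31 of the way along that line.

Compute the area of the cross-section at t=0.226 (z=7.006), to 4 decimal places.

Cross-section at t=0.226: each vertex is (1-t)·p0[i] + t·p1[i].
  v1: (1-0.226)·(1.53,1.75) + 0.226·(1.51,4.31) = (1.5255,2.3286)
  v2: (1-0.226)·(-0.05,2.79) + 0.226·(-0.9,6.33) = (-0.2421,3.5900)
  v3: (1-0.226)·(-2.83,1.71) + 0.226·(-5.51,4.51) = (-3.4357,2.3428)
  v4: (1-0.226)·(-3.02,-0.12) + 0.226·(-5.34,1.49) = (-3.5443,0.2439)
  v5: (1-0.226)·(-2.48,-3.58) + 0.226·(-3.41,-2.08) = (-2.6902,-3.2410)
  v6: (1-0.226)·(-1.03,-3.98) + 0.226·(-1.91,-2.58) = (-1.2289,-3.6636)
  v7: (1-0.226)·(1.24,-2.72) + 0.226·(1.17,-2.68) = (1.2242,-2.7110)
  v8: (1-0.226)·(4.78,-0.71) + 0.226·(5.12,0.78) = (4.8568,-0.3733)
Shoelace sum Σ(x_i·y_{i+1} − x_{i+1}·y_i):
  i=1: 1.5255·3.5900 − -0.2421·2.3286 = +6.0403 (running +6.0403)
  i=2: -0.2421·2.3428 − -3.4357·3.5900 = +11.7670 (running +17.8073)
  i=3: -3.4357·0.2439 − -3.5443·2.3428 = +7.4658 (running +25.2731)
  i=4: -3.5443·-3.2410 − -2.6902·0.2439 = +12.1432 (running +37.4163)
  i=5: -2.6902·-3.6636 − -1.2289·-3.2410 = +5.8729 (running +43.2892)
  i=6: -1.2289·-2.7110 − 1.2242·-3.6636 = +7.8164 (running +51.1056)
  i=7: 1.2242·-0.3733 − 4.8568·-2.7110 = +12.7098 (running +63.8153)
  i=8: 4.8568·2.3286 − 1.5255·-0.3733 = +11.8788 (running +75.6942)
Area = |Σ|/2 = |75.6942|/2 = 37.8471

Area at t=0.226: 37.8471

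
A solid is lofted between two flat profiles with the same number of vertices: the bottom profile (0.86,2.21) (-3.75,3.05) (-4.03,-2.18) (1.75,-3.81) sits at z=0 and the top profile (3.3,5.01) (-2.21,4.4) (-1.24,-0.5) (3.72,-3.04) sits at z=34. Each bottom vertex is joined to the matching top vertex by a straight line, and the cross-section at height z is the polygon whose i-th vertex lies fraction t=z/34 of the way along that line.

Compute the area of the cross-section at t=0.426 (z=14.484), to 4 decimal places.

Area at t=0.426: 30.6773

Cross-section at t=0.426: each vertex is (1-t)·p0[i] + t·p1[i].
  v1: (1-0.426)·(0.86,2.21) + 0.426·(3.3,5.01) = (1.8994,3.4028)
  v2: (1-0.426)·(-3.75,3.05) + 0.426·(-2.21,4.4) = (-3.0940,3.6251)
  v3: (1-0.426)·(-4.03,-2.18) + 0.426·(-1.24,-0.5) = (-2.8415,-1.4643)
  v4: (1-0.426)·(1.75,-3.81) + 0.426·(3.72,-3.04) = (2.5892,-3.4820)
Shoelace sum Σ(x_i·y_{i+1} − x_{i+1}·y_i):
  i=1: 1.8994·3.6251 − -3.0940·3.4028 = +17.4138 (running +17.4138)
  i=2: -3.0940·-1.4643 − -2.8415·3.6251 = +14.8311 (running +32.2449)
  i=3: -2.8415·-3.4820 − 2.5892·-1.4643 = +13.6854 (running +45.9303)
  i=4: 2.5892·3.4028 − 1.8994·-3.4820 = +15.4244 (running +61.3547)
Area = |Σ|/2 = |61.3547|/2 = 30.6773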